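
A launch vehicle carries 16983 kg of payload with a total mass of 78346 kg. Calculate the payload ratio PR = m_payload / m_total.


PR = 16983 / 78346 = 0.2168

0.2168


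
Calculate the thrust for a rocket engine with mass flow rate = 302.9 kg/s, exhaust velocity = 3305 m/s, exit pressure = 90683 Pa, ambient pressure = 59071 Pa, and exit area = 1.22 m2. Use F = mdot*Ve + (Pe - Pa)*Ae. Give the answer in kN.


F = 302.9 * 3305 + (90683 - 59071) * 1.22 = 1.0397e+06 N = 1039.7 kN

1039.7 kN


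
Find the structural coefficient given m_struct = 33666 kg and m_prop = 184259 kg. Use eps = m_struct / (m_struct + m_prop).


eps = 33666 / (33666 + 184259) = 0.1545

0.1545


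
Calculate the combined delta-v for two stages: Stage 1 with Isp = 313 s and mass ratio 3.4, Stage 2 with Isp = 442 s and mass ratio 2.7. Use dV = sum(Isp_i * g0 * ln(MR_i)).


dV1 = 313 * 9.81 * ln(3.4) = 3757.6 m/s
dV2 = 442 * 9.81 * ln(2.7) = 4306.8 m/s
Total dV = 3757.6 + 4306.8 = 8064.4 m/s ~ 8064 m/s

8064 m/s


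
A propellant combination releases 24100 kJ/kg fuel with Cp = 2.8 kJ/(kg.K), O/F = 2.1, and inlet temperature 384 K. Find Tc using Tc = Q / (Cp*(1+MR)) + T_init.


Tc = 24100 / (2.8 * (1 + 2.1)) + 384 = 3160 K

3160 K


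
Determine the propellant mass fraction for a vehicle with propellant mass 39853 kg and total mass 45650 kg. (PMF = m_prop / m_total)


PMF = 39853 / 45650 = 0.873

0.873


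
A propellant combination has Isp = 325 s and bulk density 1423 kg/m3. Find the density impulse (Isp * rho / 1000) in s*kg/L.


rho*Isp = 325 * 1423 / 1000 = 462 s*kg/L

462 s*kg/L


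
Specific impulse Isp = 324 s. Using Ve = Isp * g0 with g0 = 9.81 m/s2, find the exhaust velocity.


Ve = Isp * g0 = 324 * 9.81 = 3178.4 m/s

3178.4 m/s


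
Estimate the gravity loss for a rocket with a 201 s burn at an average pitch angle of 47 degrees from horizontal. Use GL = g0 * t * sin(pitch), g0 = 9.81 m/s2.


GL = 9.81 * 201 * sin(47 deg) = 1442 m/s

1442 m/s


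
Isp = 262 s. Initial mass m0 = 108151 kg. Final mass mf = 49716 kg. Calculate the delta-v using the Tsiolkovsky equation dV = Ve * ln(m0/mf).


Ve = 262 * 9.81 = 2570.22 m/s
dV = 2570.22 * ln(108151/49716) = 1998 m/s

1998 m/s


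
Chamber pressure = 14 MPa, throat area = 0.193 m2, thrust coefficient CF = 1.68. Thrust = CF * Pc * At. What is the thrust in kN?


F = 1.68 * 14e6 * 0.193 = 4.5394e+06 N = 4539.4 kN

4539.4 kN


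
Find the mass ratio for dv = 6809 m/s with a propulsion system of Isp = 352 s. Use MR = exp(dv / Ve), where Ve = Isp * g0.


Ve = 352 * 9.81 = 3453.12 m/s
MR = exp(6809 / 3453.12) = 7.184

7.184


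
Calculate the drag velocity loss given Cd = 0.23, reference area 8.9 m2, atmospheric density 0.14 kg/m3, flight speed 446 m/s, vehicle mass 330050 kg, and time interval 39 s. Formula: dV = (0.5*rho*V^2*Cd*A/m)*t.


D = 0.5 * 0.14 * 446^2 * 0.23 * 8.9 = 28502.67 N
a = 28502.67 / 330050 = 0.0864 m/s2
dV = 0.0864 * 39 = 3.4 m/s

3.4 m/s


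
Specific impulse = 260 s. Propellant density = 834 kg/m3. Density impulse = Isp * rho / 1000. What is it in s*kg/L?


rho*Isp = 260 * 834 / 1000 = 217 s*kg/L

217 s*kg/L


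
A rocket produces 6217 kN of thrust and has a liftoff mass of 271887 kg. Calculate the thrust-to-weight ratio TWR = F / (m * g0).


TWR = 6217000 / (271887 * 9.81) = 2.33

2.33


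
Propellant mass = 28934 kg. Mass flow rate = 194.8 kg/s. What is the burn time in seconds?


tb = 28934 / 194.8 = 148.5 s

148.5 s


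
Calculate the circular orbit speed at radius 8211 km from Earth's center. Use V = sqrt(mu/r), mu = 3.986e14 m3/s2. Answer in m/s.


V = sqrt(3.986e14 / 8211000) = 6967 m/s

6967 m/s


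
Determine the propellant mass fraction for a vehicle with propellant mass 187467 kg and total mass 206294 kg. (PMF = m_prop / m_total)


PMF = 187467 / 206294 = 0.909

0.909


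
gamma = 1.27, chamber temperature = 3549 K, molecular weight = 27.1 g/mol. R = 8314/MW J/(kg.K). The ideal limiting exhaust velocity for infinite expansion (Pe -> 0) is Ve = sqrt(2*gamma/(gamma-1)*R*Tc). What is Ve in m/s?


R = 8314 / 27.1 = 306.79 J/(kg.K)
Ve = sqrt(2 * 1.27 / (1.27 - 1) * 306.79 * 3549) = 3200 m/s

3200 m/s


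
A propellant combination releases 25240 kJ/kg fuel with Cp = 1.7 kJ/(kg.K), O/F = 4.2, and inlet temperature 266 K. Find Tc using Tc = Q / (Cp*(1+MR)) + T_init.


Tc = 25240 / (1.7 * (1 + 4.2)) + 266 = 3121 K

3121 K


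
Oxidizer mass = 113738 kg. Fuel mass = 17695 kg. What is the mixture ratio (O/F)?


MR = 113738 / 17695 = 6.43

6.43


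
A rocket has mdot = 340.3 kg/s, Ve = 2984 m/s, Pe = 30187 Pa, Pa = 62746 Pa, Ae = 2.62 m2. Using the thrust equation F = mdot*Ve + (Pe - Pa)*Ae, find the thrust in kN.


F = 340.3 * 2984 + (30187 - 62746) * 2.62 = 930151.0 N = 930.2 kN

930.2 kN


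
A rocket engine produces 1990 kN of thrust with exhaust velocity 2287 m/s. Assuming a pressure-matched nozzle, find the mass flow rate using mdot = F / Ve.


mdot = F / Ve = 1990000 / 2287 = 870.1 kg/s

870.1 kg/s


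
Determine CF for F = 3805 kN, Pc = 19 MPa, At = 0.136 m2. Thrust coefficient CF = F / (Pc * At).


CF = 3805000 / (19e6 * 0.136) = 1.47

1.47


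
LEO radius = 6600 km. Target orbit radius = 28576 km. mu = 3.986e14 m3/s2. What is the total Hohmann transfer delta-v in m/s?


V1 = sqrt(mu/r1) = 7771.35 m/s
dV1 = V1*(sqrt(2*r2/(r1+r2)) - 1) = 2134.44 m/s
V2 = sqrt(mu/r2) = 3734.8 m/s
dV2 = V2*(1 - sqrt(2*r1/(r1+r2))) = 1446.93 m/s
Total dV = 3581 m/s

3581 m/s


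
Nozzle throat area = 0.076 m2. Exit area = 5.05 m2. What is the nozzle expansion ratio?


AR = 5.05 / 0.076 = 66.4

66.4


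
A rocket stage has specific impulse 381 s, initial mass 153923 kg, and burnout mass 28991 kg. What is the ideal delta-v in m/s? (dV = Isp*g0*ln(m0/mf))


Ve = 381 * 9.81 = 3737.61 m/s
dV = 3737.61 * ln(153923/28991) = 6240 m/s

6240 m/s


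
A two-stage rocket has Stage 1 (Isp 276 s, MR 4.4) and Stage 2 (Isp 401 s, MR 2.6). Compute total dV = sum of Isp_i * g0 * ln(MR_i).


dV1 = 276 * 9.81 * ln(4.4) = 4011.5 m/s
dV2 = 401 * 9.81 * ln(2.6) = 3758.8 m/s
Total dV = 4011.5 + 3758.8 = 7770.3 m/s ~ 7770 m/s

7770 m/s


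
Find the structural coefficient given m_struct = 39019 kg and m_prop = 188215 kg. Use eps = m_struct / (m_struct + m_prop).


eps = 39019 / (39019 + 188215) = 0.1717

0.1717


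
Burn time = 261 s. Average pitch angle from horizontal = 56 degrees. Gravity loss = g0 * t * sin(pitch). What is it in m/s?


GL = 9.81 * 261 * sin(56 deg) = 2123 m/s

2123 m/s


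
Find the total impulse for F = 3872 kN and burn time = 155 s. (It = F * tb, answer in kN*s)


It = 3872 * 155 = 600160 kN*s

600160 kN*s


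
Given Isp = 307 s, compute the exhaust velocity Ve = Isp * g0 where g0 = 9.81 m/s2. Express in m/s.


Ve = Isp * g0 = 307 * 9.81 = 3011.7 m/s

3011.7 m/s


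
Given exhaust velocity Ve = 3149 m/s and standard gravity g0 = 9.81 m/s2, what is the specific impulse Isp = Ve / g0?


Isp = Ve / g0 = 3149 / 9.81 = 321.0 s

321.0 s


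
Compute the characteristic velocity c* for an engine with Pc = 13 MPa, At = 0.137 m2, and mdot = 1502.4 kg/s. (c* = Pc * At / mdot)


c* = 13e6 * 0.137 / 1502.4 = 1185 m/s

1185 m/s


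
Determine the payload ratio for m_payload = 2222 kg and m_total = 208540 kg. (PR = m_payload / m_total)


PR = 2222 / 208540 = 0.0107

0.0107


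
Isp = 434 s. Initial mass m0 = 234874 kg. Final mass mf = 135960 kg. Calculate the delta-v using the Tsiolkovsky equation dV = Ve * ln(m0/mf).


Ve = 434 * 9.81 = 4257.54 m/s
dV = 4257.54 * ln(234874/135960) = 2328 m/s

2328 m/s


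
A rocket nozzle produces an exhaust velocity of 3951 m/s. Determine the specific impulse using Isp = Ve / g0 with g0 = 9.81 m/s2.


Isp = Ve / g0 = 3951 / 9.81 = 402.8 s

402.8 s


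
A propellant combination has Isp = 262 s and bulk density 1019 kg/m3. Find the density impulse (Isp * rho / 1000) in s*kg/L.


rho*Isp = 262 * 1019 / 1000 = 267 s*kg/L

267 s*kg/L


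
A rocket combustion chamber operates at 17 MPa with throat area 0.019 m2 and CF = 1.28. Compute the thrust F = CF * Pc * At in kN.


F = 1.28 * 17e6 * 0.019 = 413440.0 N = 413.4 kN

413.4 kN


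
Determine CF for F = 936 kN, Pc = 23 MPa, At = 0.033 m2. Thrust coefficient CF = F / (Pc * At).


CF = 936000 / (23e6 * 0.033) = 1.23

1.23


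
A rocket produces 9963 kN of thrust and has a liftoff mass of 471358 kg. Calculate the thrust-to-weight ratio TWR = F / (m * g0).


TWR = 9963000 / (471358 * 9.81) = 2.15

2.15


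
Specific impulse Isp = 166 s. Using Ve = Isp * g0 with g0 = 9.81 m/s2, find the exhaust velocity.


Ve = Isp * g0 = 166 * 9.81 = 1628.5 m/s

1628.5 m/s


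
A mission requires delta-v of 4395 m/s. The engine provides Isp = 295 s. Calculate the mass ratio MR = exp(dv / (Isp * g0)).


Ve = 295 * 9.81 = 2893.95 m/s
MR = exp(4395 / 2893.95) = 4.566

4.566


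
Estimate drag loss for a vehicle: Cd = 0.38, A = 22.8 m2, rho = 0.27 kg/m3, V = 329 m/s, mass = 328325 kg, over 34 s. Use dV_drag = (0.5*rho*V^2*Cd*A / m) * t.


D = 0.5 * 0.27 * 329^2 * 0.38 * 22.8 = 126603.0 N
a = 126603.0 / 328325 = 0.3856 m/s2
dV = 0.3856 * 34 = 13.1 m/s

13.1 m/s


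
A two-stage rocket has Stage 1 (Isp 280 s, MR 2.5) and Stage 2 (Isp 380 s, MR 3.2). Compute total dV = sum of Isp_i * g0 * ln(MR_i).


dV1 = 280 * 9.81 * ln(2.5) = 2516.9 m/s
dV2 = 380 * 9.81 * ln(3.2) = 4336.0 m/s
Total dV = 2516.9 + 4336.0 = 6852.9 m/s ~ 6853 m/s

6853 m/s


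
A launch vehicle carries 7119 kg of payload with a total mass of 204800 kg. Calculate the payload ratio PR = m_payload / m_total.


PR = 7119 / 204800 = 0.0348

0.0348


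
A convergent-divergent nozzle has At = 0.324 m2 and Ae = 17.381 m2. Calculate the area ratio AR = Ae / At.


AR = 17.381 / 0.324 = 53.6

53.6


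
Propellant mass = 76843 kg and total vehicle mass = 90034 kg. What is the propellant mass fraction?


PMF = 76843 / 90034 = 0.853

0.853


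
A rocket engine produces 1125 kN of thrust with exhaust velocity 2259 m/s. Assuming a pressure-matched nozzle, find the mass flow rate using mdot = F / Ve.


mdot = F / Ve = 1125000 / 2259 = 498.0 kg/s

498.0 kg/s


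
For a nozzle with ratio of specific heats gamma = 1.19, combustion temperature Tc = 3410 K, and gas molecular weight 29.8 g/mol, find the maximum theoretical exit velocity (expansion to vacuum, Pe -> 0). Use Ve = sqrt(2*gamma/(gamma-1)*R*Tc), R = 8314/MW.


R = 8314 / 29.8 = 278.99 J/(kg.K)
Ve = sqrt(2 * 1.19 / (1.19 - 1) * 278.99 * 3410) = 3452 m/s

3452 m/s


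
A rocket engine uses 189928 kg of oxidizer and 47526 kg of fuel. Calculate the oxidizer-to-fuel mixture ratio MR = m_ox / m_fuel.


MR = 189928 / 47526 = 4.0

4.0


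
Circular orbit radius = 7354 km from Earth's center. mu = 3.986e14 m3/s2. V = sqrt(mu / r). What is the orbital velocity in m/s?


V = sqrt(3.986e14 / 7354000) = 7362 m/s

7362 m/s


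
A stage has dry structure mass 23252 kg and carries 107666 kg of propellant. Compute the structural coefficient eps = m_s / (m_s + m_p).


eps = 23252 / (23252 + 107666) = 0.1776

0.1776


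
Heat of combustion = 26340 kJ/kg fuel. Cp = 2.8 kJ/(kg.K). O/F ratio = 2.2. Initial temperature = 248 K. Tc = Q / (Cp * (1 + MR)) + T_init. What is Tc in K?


Tc = 26340 / (2.8 * (1 + 2.2)) + 248 = 3188 K

3188 K


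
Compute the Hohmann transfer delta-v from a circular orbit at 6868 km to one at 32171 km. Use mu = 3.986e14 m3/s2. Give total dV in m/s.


V1 = sqrt(mu/r1) = 7618.22 m/s
dV1 = V1*(sqrt(2*r2/(r1+r2)) - 1) = 2162.06 m/s
V2 = sqrt(mu/r2) = 3519.95 m/s
dV2 = V2*(1 - sqrt(2*r1/(r1+r2))) = 1432.01 m/s
Total dV = 3594 m/s

3594 m/s


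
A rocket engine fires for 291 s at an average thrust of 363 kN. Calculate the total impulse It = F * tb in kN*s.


It = 363 * 291 = 105633 kN*s

105633 kN*s


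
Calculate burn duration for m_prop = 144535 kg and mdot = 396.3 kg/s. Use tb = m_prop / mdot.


tb = 144535 / 396.3 = 364.7 s

364.7 s


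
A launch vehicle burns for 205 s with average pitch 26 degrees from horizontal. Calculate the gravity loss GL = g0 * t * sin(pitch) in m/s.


GL = 9.81 * 205 * sin(26 deg) = 882 m/s

882 m/s


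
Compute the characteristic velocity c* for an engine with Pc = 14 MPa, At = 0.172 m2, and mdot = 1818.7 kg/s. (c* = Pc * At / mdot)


c* = 14e6 * 0.172 / 1818.7 = 1324 m/s

1324 m/s


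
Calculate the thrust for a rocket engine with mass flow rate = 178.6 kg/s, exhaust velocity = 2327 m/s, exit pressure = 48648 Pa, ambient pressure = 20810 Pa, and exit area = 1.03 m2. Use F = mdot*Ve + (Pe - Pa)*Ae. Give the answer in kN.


F = 178.6 * 2327 + (48648 - 20810) * 1.03 = 444275.0 N = 444.3 kN

444.3 kN


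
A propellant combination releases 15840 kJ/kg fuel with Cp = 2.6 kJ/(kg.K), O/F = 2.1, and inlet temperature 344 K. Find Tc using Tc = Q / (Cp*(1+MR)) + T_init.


Tc = 15840 / (2.6 * (1 + 2.1)) + 344 = 2309 K

2309 K


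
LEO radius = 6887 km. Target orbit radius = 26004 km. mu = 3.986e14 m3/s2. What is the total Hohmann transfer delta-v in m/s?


V1 = sqrt(mu/r1) = 7607.7 m/s
dV1 = V1*(sqrt(2*r2/(r1+r2)) - 1) = 1958.73 m/s
V2 = sqrt(mu/r2) = 3915.15 m/s
dV2 = V2*(1 - sqrt(2*r1/(r1+r2))) = 1381.54 m/s
Total dV = 3340 m/s

3340 m/s


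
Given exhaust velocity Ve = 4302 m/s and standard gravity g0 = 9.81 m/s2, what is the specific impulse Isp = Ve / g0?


Isp = Ve / g0 = 4302 / 9.81 = 438.5 s

438.5 s


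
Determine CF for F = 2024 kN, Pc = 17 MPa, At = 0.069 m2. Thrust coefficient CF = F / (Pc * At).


CF = 2024000 / (17e6 * 0.069) = 1.73

1.73


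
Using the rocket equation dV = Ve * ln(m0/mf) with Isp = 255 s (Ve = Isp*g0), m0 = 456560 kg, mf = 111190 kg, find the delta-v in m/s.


Ve = 255 * 9.81 = 2501.55 m/s
dV = 2501.55 * ln(456560/111190) = 3533 m/s

3533 m/s


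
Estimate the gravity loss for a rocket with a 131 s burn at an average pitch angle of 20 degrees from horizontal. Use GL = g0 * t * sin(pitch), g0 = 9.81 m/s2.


GL = 9.81 * 131 * sin(20 deg) = 440 m/s

440 m/s


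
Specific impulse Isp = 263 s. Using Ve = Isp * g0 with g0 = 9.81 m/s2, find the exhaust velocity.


Ve = Isp * g0 = 263 * 9.81 = 2580.0 m/s

2580.0 m/s


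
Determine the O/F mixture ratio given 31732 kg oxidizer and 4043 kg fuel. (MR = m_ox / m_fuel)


MR = 31732 / 4043 = 7.85

7.85


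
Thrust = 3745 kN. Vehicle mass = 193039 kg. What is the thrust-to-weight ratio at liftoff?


TWR = 3745000 / (193039 * 9.81) = 1.98

1.98


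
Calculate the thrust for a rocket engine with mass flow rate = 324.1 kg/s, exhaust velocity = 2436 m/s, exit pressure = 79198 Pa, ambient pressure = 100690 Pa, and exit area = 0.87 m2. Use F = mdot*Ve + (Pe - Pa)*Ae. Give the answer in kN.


F = 324.1 * 2436 + (79198 - 100690) * 0.87 = 770810.0 N = 770.8 kN

770.8 kN


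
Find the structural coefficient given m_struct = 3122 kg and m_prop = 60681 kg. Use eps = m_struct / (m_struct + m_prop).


eps = 3122 / (3122 + 60681) = 0.0489

0.0489


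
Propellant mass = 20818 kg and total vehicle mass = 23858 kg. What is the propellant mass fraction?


PMF = 20818 / 23858 = 0.873

0.873


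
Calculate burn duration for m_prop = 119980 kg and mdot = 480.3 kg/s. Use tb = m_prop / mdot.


tb = 119980 / 480.3 = 249.8 s

249.8 s


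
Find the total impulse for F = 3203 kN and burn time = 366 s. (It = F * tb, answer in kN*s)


It = 3203 * 366 = 1172298 kN*s

1172298 kN*s


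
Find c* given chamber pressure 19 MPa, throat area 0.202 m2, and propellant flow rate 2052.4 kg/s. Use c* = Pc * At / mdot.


c* = 19e6 * 0.202 / 2052.4 = 1870 m/s

1870 m/s


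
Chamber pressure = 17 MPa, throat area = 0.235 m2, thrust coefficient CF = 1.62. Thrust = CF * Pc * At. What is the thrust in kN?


F = 1.62 * 17e6 * 0.235 = 6.4719e+06 N = 6471.9 kN

6471.9 kN


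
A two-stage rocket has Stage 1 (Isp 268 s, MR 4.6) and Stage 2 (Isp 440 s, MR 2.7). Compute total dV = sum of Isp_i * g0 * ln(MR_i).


dV1 = 268 * 9.81 * ln(4.6) = 4012.1 m/s
dV2 = 440 * 9.81 * ln(2.7) = 4287.3 m/s
Total dV = 4012.1 + 4287.3 = 8299.4 m/s ~ 8299 m/s

8299 m/s


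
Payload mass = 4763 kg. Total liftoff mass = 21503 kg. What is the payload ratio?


PR = 4763 / 21503 = 0.2215

0.2215


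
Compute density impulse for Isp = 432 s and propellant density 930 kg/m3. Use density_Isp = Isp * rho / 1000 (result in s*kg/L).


rho*Isp = 432 * 930 / 1000 = 402 s*kg/L

402 s*kg/L


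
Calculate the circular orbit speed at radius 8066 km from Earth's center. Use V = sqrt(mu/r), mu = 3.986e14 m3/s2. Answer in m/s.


V = sqrt(3.986e14 / 8066000) = 7030 m/s

7030 m/s


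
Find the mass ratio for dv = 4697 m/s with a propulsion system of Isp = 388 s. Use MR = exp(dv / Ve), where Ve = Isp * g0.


Ve = 388 * 9.81 = 3806.28 m/s
MR = exp(4697 / 3806.28) = 3.435

3.435


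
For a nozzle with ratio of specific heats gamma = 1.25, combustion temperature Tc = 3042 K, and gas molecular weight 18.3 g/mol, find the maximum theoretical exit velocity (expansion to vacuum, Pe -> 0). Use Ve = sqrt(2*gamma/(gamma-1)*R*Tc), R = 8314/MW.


R = 8314 / 18.3 = 454.32 J/(kg.K)
Ve = sqrt(2 * 1.25 / (1.25 - 1) * 454.32 * 3042) = 3718 m/s

3718 m/s


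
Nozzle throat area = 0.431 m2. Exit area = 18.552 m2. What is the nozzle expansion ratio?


AR = 18.552 / 0.431 = 43.0

43.0


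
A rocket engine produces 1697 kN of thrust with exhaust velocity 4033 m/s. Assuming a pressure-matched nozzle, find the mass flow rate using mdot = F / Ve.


mdot = F / Ve = 1697000 / 4033 = 420.8 kg/s

420.8 kg/s


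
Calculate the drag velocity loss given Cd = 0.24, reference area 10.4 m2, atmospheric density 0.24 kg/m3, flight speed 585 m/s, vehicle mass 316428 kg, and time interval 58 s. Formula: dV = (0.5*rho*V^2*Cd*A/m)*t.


D = 0.5 * 0.24 * 585^2 * 0.24 * 10.4 = 102503.23 N
a = 102503.23 / 316428 = 0.3239 m/s2
dV = 0.3239 * 58 = 18.8 m/s

18.8 m/s


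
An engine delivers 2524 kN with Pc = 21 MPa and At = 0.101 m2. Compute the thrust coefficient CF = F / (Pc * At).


CF = 2524000 / (21e6 * 0.101) = 1.19

1.19


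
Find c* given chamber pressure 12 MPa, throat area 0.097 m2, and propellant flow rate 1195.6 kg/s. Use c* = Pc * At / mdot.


c* = 12e6 * 0.097 / 1195.6 = 974 m/s

974 m/s


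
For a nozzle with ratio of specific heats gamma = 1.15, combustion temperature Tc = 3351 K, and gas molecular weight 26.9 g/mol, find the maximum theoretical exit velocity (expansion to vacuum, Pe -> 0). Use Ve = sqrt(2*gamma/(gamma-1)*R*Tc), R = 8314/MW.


R = 8314 / 26.9 = 309.07 J/(kg.K)
Ve = sqrt(2 * 1.15 / (1.15 - 1) * 309.07 * 3351) = 3985 m/s

3985 m/s


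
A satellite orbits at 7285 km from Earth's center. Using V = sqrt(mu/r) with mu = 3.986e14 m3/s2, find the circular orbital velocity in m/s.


V = sqrt(3.986e14 / 7285000) = 7397 m/s

7397 m/s


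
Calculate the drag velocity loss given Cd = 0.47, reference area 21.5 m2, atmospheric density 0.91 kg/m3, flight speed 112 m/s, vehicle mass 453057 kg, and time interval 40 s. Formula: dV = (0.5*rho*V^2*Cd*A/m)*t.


D = 0.5 * 0.91 * 112^2 * 0.47 * 21.5 = 57674.49 N
a = 57674.49 / 453057 = 0.1273 m/s2
dV = 0.1273 * 40 = 5.1 m/s

5.1 m/s


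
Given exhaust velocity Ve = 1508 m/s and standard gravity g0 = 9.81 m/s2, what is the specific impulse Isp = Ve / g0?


Isp = Ve / g0 = 1508 / 9.81 = 153.7 s

153.7 s


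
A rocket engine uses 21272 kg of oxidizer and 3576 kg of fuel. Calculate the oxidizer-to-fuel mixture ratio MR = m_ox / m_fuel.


MR = 21272 / 3576 = 5.95

5.95


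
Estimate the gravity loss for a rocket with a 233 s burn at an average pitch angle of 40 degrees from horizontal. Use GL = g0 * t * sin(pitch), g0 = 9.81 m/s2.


GL = 9.81 * 233 * sin(40 deg) = 1469 m/s

1469 m/s


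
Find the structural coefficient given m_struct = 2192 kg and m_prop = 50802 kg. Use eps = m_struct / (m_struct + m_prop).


eps = 2192 / (2192 + 50802) = 0.0414

0.0414


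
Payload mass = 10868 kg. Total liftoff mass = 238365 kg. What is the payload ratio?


PR = 10868 / 238365 = 0.0456

0.0456


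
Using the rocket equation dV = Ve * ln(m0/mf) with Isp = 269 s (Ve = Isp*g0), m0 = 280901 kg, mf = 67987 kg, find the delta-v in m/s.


Ve = 269 * 9.81 = 2638.89 m/s
dV = 2638.89 * ln(280901/67987) = 3744 m/s

3744 m/s


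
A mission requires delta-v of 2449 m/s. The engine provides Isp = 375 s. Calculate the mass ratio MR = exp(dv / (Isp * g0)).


Ve = 375 * 9.81 = 3678.75 m/s
MR = exp(2449 / 3678.75) = 1.946

1.946


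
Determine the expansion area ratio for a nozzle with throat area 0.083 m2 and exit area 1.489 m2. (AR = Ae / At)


AR = 1.489 / 0.083 = 17.9

17.9


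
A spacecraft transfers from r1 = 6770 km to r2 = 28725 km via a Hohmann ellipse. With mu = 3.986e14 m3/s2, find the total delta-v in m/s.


V1 = sqrt(mu/r1) = 7673.16 m/s
dV1 = V1*(sqrt(2*r2/(r1+r2)) - 1) = 2088.77 m/s
V2 = sqrt(mu/r2) = 3725.11 m/s
dV2 = V2*(1 - sqrt(2*r1/(r1+r2))) = 1424.38 m/s
Total dV = 3513 m/s

3513 m/s


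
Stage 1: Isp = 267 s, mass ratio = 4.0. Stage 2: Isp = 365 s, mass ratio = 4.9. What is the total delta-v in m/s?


dV1 = 267 * 9.81 * ln(4.0) = 3631.1 m/s
dV2 = 365 * 9.81 * ln(4.9) = 5690.5 m/s
Total dV = 3631.1 + 5690.5 = 9321.6 m/s ~ 9322 m/s

9322 m/s


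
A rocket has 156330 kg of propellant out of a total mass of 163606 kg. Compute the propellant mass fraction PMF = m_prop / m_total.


PMF = 156330 / 163606 = 0.956

0.956


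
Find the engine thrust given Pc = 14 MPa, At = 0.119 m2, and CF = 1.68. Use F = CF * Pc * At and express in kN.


F = 1.68 * 14e6 * 0.119 = 2.7989e+06 N = 2798.9 kN

2798.9 kN


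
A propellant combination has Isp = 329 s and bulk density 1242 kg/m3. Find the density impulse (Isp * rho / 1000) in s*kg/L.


rho*Isp = 329 * 1242 / 1000 = 409 s*kg/L

409 s*kg/L


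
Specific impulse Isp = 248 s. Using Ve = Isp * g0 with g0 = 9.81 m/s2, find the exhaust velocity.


Ve = Isp * g0 = 248 * 9.81 = 2432.9 m/s

2432.9 m/s


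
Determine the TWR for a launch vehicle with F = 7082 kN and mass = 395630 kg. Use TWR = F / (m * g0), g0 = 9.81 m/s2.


TWR = 7082000 / (395630 * 9.81) = 1.82

1.82


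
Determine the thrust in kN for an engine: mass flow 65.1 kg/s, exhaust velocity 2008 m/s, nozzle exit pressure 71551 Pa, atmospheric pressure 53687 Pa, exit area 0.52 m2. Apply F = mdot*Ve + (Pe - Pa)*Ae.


F = 65.1 * 2008 + (71551 - 53687) * 0.52 = 140010.0 N = 140.0 kN

140.0 kN


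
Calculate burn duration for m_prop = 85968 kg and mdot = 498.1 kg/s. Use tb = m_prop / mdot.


tb = 85968 / 498.1 = 172.6 s

172.6 s


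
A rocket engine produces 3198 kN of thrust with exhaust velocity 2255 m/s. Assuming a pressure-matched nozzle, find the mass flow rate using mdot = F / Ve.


mdot = F / Ve = 3198000 / 2255 = 1418.2 kg/s

1418.2 kg/s


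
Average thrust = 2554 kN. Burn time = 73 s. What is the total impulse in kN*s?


It = 2554 * 73 = 186442 kN*s

186442 kN*s


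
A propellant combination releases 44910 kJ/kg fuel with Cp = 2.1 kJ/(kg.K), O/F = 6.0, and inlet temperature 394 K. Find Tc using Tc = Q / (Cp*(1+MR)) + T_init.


Tc = 44910 / (2.1 * (1 + 6.0)) + 394 = 3449 K

3449 K


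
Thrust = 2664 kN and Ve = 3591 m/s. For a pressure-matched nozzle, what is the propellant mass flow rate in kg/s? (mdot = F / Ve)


mdot = F / Ve = 2664000 / 3591 = 741.9 kg/s

741.9 kg/s


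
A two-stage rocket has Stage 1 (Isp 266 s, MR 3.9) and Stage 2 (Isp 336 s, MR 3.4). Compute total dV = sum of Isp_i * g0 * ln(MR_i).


dV1 = 266 * 9.81 * ln(3.9) = 3551.4 m/s
dV2 = 336 * 9.81 * ln(3.4) = 4033.8 m/s
Total dV = 3551.4 + 4033.8 = 7585.2 m/s ~ 7585 m/s

7585 m/s


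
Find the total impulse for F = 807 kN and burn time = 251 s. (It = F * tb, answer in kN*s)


It = 807 * 251 = 202557 kN*s

202557 kN*s


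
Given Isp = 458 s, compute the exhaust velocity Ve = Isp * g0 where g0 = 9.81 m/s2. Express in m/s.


Ve = Isp * g0 = 458 * 9.81 = 4493.0 m/s

4493.0 m/s


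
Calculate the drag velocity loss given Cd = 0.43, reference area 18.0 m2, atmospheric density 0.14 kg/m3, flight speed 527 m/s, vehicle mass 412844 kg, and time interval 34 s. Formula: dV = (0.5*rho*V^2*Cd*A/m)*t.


D = 0.5 * 0.14 * 527^2 * 0.43 * 18.0 = 150473.57 N
a = 150473.57 / 412844 = 0.3645 m/s2
dV = 0.3645 * 34 = 12.4 m/s

12.4 m/s


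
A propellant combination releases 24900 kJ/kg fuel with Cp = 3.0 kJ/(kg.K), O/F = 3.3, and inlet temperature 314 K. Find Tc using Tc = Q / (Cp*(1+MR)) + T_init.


Tc = 24900 / (3.0 * (1 + 3.3)) + 314 = 2244 K

2244 K


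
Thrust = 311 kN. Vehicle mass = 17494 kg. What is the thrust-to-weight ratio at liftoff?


TWR = 311000 / (17494 * 9.81) = 1.81

1.81


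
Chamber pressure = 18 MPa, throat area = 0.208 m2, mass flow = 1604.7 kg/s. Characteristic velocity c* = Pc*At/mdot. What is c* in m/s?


c* = 18e6 * 0.208 / 1604.7 = 2333 m/s

2333 m/s


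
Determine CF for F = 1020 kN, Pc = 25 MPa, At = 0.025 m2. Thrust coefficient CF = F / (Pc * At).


CF = 1020000 / (25e6 * 0.025) = 1.63

1.63


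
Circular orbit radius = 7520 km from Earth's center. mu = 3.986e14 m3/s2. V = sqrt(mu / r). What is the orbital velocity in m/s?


V = sqrt(3.986e14 / 7520000) = 7280 m/s

7280 m/s


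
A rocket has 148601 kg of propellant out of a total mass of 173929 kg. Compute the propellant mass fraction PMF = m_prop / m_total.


PMF = 148601 / 173929 = 0.854

0.854


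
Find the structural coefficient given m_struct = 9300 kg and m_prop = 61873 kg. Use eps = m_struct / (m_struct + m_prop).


eps = 9300 / (9300 + 61873) = 0.1307

0.1307


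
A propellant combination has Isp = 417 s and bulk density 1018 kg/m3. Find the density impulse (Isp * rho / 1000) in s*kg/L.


rho*Isp = 417 * 1018 / 1000 = 425 s*kg/L

425 s*kg/L


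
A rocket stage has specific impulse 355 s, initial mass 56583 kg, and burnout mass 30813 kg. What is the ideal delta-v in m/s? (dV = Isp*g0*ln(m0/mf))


Ve = 355 * 9.81 = 3482.55 m/s
dV = 3482.55 * ln(56583/30813) = 2117 m/s

2117 m/s


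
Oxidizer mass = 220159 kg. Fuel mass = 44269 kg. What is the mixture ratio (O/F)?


MR = 220159 / 44269 = 4.97

4.97


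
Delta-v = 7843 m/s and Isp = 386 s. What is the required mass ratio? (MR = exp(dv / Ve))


Ve = 386 * 9.81 = 3786.66 m/s
MR = exp(7843 / 3786.66) = 7.934

7.934


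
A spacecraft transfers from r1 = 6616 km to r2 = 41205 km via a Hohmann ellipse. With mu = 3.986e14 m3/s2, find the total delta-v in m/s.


V1 = sqrt(mu/r1) = 7761.95 m/s
dV1 = V1*(sqrt(2*r2/(r1+r2)) - 1) = 2427.52 m/s
V2 = sqrt(mu/r2) = 3110.24 m/s
dV2 = V2*(1 - sqrt(2*r1/(r1+r2))) = 1474.19 m/s
Total dV = 3902 m/s

3902 m/s


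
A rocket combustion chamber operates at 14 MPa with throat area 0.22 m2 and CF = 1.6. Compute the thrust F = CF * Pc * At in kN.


F = 1.6 * 14e6 * 0.22 = 4.9280e+06 N = 4928.0 kN

4928.0 kN


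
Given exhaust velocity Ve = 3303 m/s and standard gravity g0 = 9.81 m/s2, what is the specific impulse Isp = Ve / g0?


Isp = Ve / g0 = 3303 / 9.81 = 336.7 s

336.7 s


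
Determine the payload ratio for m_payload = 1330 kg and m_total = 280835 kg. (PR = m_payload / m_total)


PR = 1330 / 280835 = 0.0047

0.0047


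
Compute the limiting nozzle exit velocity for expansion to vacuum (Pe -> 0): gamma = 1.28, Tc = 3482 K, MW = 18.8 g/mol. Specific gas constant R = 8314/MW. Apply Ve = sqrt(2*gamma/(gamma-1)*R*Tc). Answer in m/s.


R = 8314 / 18.8 = 442.23 J/(kg.K)
Ve = sqrt(2 * 1.28 / (1.28 - 1) * 442.23 * 3482) = 3752 m/s

3752 m/s


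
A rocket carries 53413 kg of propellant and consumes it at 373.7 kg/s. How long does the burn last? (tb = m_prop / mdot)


tb = 53413 / 373.7 = 142.9 s

142.9 s


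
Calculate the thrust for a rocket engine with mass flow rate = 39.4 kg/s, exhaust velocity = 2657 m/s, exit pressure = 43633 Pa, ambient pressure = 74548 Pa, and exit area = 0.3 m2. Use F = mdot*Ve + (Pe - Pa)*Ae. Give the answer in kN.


F = 39.4 * 2657 + (43633 - 74548) * 0.3 = 95411.0 N = 95.4 kN

95.4 kN


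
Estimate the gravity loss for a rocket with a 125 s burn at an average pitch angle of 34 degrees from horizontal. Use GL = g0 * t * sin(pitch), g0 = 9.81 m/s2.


GL = 9.81 * 125 * sin(34 deg) = 686 m/s

686 m/s


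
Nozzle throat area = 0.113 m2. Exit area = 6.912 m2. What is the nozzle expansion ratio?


AR = 6.912 / 0.113 = 61.2

61.2


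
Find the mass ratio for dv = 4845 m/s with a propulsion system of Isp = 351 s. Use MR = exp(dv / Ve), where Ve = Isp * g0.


Ve = 351 * 9.81 = 3443.31 m/s
MR = exp(4845 / 3443.31) = 4.084

4.084


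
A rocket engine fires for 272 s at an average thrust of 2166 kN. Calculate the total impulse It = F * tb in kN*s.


It = 2166 * 272 = 589152 kN*s

589152 kN*s


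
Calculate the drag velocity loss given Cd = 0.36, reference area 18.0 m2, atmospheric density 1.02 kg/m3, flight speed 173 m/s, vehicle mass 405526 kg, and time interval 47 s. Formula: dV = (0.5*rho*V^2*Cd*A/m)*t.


D = 0.5 * 1.02 * 173^2 * 0.36 * 18.0 = 98909.36 N
a = 98909.36 / 405526 = 0.2439 m/s2
dV = 0.2439 * 47 = 11.5 m/s

11.5 m/s


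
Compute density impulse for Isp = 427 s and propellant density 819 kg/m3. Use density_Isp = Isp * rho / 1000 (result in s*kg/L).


rho*Isp = 427 * 819 / 1000 = 350 s*kg/L

350 s*kg/L


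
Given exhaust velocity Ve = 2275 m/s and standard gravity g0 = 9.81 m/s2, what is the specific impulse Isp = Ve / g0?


Isp = Ve / g0 = 2275 / 9.81 = 231.9 s

231.9 s


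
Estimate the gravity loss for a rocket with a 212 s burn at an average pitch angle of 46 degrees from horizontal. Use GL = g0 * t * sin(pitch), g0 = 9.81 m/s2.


GL = 9.81 * 212 * sin(46 deg) = 1496 m/s

1496 m/s


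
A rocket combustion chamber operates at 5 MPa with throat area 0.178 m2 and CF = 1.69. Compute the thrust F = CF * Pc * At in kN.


F = 1.69 * 5e6 * 0.178 = 1.5041e+06 N = 1504.1 kN

1504.1 kN


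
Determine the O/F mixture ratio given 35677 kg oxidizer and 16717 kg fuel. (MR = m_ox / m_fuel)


MR = 35677 / 16717 = 2.13

2.13


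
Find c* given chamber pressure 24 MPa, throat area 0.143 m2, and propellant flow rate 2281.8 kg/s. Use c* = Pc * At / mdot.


c* = 24e6 * 0.143 / 2281.8 = 1504 m/s

1504 m/s


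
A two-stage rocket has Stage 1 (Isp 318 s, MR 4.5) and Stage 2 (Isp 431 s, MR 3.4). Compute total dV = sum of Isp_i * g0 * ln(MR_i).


dV1 = 318 * 9.81 * ln(4.5) = 4692.1 m/s
dV2 = 431 * 9.81 * ln(3.4) = 5174.3 m/s
Total dV = 4692.1 + 5174.3 = 9866.4 m/s ~ 9866 m/s

9866 m/s


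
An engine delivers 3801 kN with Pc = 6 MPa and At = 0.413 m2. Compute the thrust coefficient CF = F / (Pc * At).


CF = 3801000 / (6e6 * 0.413) = 1.53

1.53


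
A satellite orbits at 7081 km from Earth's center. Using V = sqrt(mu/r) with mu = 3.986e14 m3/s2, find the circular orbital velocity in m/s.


V = sqrt(3.986e14 / 7081000) = 7503 m/s

7503 m/s


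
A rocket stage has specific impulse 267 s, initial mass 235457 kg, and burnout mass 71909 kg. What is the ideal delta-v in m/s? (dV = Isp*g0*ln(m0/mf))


Ve = 267 * 9.81 = 2619.27 m/s
dV = 2619.27 * ln(235457/71909) = 3107 m/s

3107 m/s


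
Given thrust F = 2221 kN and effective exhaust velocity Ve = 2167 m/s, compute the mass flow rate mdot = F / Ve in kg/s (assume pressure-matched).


mdot = F / Ve = 2221000 / 2167 = 1024.9 kg/s

1024.9 kg/s


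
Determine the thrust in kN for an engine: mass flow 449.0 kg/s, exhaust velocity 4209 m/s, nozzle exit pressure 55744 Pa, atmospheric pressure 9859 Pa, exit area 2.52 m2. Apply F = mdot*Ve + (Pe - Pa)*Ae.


F = 449.0 * 4209 + (55744 - 9859) * 2.52 = 2.0055e+06 N = 2005.5 kN

2005.5 kN


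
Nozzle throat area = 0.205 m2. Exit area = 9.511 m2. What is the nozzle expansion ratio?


AR = 9.511 / 0.205 = 46.4

46.4


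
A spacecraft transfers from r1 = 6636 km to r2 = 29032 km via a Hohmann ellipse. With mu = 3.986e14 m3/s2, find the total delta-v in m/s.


V1 = sqrt(mu/r1) = 7750.25 m/s
dV1 = V1*(sqrt(2*r2/(r1+r2)) - 1) = 2138.23 m/s
V2 = sqrt(mu/r2) = 3705.36 m/s
dV2 = V2*(1 - sqrt(2*r1/(r1+r2))) = 1445.09 m/s
Total dV = 3583 m/s

3583 m/s


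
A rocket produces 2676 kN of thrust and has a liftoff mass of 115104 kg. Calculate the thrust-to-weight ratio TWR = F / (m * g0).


TWR = 2676000 / (115104 * 9.81) = 2.37

2.37


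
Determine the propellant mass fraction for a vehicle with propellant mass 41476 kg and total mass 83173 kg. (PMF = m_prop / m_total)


PMF = 41476 / 83173 = 0.499

0.499


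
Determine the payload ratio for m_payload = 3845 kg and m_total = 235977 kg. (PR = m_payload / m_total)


PR = 3845 / 235977 = 0.0163

0.0163


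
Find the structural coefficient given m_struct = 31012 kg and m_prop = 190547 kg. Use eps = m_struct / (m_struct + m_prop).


eps = 31012 / (31012 + 190547) = 0.14

0.14


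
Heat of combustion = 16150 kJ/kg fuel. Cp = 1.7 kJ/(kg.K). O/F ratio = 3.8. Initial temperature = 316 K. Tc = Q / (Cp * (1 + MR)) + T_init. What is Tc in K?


Tc = 16150 / (1.7 * (1 + 3.8)) + 316 = 2295 K

2295 K


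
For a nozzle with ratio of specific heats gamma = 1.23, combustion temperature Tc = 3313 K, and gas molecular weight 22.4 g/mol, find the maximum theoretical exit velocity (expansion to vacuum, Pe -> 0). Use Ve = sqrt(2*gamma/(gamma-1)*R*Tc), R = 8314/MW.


R = 8314 / 22.4 = 371.16 J/(kg.K)
Ve = sqrt(2 * 1.23 / (1.23 - 1) * 371.16 * 3313) = 3627 m/s

3627 m/s


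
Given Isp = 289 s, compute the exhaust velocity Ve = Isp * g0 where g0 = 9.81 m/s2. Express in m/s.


Ve = Isp * g0 = 289 * 9.81 = 2835.1 m/s

2835.1 m/s


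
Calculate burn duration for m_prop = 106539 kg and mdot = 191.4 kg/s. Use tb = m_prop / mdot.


tb = 106539 / 191.4 = 556.6 s

556.6 s


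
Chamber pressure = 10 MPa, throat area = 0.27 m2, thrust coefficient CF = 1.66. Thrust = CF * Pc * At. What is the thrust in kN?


F = 1.66 * 10e6 * 0.27 = 4.4820e+06 N = 4482.0 kN

4482.0 kN


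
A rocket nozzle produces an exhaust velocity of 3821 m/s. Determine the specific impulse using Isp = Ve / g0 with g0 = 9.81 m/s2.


Isp = Ve / g0 = 3821 / 9.81 = 389.5 s

389.5 s


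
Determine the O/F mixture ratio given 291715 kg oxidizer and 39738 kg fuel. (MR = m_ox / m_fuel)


MR = 291715 / 39738 = 7.34

7.34


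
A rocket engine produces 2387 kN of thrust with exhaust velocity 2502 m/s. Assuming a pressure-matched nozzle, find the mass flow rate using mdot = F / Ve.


mdot = F / Ve = 2387000 / 2502 = 954.0 kg/s

954.0 kg/s


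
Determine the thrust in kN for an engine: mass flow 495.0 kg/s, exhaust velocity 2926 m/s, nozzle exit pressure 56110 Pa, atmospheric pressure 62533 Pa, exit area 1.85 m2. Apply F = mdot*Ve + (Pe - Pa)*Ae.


F = 495.0 * 2926 + (56110 - 62533) * 1.85 = 1.4365e+06 N = 1436.5 kN

1436.5 kN


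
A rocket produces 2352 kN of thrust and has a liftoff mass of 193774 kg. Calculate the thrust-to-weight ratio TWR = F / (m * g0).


TWR = 2352000 / (193774 * 9.81) = 1.24

1.24


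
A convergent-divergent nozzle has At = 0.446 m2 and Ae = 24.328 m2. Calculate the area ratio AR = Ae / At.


AR = 24.328 / 0.446 = 54.5

54.5


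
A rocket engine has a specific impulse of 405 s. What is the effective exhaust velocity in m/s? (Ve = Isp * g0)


Ve = Isp * g0 = 405 * 9.81 = 3973.1 m/s

3973.1 m/s


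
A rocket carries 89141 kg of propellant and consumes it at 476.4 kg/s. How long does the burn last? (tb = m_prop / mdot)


tb = 89141 / 476.4 = 187.1 s

187.1 s


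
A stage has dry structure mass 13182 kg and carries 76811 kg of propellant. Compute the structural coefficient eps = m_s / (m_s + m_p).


eps = 13182 / (13182 + 76811) = 0.1465

0.1465


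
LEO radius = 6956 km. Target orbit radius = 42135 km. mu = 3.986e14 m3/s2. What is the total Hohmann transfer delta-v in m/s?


V1 = sqrt(mu/r1) = 7569.88 m/s
dV1 = V1*(sqrt(2*r2/(r1+r2)) - 1) = 2348.13 m/s
V2 = sqrt(mu/r2) = 3075.72 m/s
dV2 = V2*(1 - sqrt(2*r1/(r1+r2))) = 1438.37 m/s
Total dV = 3787 m/s

3787 m/s


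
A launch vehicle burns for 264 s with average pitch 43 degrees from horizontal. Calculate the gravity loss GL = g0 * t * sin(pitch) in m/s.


GL = 9.81 * 264 * sin(43 deg) = 1766 m/s

1766 m/s


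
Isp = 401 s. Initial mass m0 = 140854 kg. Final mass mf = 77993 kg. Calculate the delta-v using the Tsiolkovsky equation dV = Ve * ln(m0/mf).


Ve = 401 * 9.81 = 3933.81 m/s
dV = 3933.81 * ln(140854/77993) = 2325 m/s

2325 m/s


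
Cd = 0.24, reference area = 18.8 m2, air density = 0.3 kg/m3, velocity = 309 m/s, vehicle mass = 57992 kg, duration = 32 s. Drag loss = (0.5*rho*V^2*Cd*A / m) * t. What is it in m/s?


D = 0.5 * 0.3 * 309^2 * 0.24 * 18.8 = 64621.54 N
a = 64621.54 / 57992 = 1.1143 m/s2
dV = 1.1143 * 32 = 35.7 m/s

35.7 m/s


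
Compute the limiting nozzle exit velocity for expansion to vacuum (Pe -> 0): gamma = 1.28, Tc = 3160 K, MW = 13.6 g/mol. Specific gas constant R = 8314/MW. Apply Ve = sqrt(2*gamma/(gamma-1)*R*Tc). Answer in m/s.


R = 8314 / 13.6 = 611.32 J/(kg.K)
Ve = sqrt(2 * 1.28 / (1.28 - 1) * 611.32 * 3160) = 4203 m/s

4203 m/s


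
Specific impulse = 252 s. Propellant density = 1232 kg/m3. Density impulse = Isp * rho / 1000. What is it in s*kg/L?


rho*Isp = 252 * 1232 / 1000 = 310 s*kg/L

310 s*kg/L


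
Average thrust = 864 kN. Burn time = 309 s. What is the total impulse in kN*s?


It = 864 * 309 = 266976 kN*s

266976 kN*s


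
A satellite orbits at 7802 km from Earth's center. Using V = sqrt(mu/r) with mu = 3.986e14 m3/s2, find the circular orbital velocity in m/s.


V = sqrt(3.986e14 / 7802000) = 7148 m/s

7148 m/s


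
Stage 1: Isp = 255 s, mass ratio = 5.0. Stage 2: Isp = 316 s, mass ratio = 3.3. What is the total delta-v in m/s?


dV1 = 255 * 9.81 * ln(5.0) = 4026.1 m/s
dV2 = 316 * 9.81 * ln(3.3) = 3701.1 m/s
Total dV = 4026.1 + 3701.1 = 7727.2 m/s ~ 7727 m/s

7727 m/s


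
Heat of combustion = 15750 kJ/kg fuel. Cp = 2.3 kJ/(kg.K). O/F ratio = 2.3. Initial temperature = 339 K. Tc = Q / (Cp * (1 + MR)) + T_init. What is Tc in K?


Tc = 15750 / (2.3 * (1 + 2.3)) + 339 = 2414 K

2414 K


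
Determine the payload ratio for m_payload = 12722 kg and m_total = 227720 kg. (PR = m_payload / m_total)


PR = 12722 / 227720 = 0.0559

0.0559


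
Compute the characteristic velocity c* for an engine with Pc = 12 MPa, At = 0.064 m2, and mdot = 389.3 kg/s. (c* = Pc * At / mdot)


c* = 12e6 * 0.064 / 389.3 = 1973 m/s

1973 m/s


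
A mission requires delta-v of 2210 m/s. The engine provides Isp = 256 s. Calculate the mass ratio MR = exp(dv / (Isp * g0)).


Ve = 256 * 9.81 = 2511.36 m/s
MR = exp(2210 / 2511.36) = 2.411

2.411


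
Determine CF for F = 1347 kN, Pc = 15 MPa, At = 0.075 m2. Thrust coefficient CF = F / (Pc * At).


CF = 1347000 / (15e6 * 0.075) = 1.2

1.2


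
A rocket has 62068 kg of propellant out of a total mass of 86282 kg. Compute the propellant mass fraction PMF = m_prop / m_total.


PMF = 62068 / 86282 = 0.719

0.719


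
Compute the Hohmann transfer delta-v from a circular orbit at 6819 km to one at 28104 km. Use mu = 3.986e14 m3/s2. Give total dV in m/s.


V1 = sqrt(mu/r1) = 7645.54 m/s
dV1 = V1*(sqrt(2*r2/(r1+r2)) - 1) = 2054.01 m/s
V2 = sqrt(mu/r2) = 3766.04 m/s
dV2 = V2*(1 - sqrt(2*r1/(r1+r2))) = 1412.59 m/s
Total dV = 3467 m/s

3467 m/s


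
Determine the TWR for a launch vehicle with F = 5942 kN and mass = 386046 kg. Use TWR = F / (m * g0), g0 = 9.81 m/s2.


TWR = 5942000 / (386046 * 9.81) = 1.57

1.57
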